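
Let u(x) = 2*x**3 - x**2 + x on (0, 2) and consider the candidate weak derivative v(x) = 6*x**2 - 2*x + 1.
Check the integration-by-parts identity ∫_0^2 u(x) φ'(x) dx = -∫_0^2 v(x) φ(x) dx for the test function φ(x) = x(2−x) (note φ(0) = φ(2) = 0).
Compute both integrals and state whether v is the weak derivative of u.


LHS = -124/15, RHS = -124/15. Yes, v = u' weakly.

u(x) = 2*x**3 - x**2 + x, classical derivative u'(x) = 6*x**2 - 2*x + 1.
φ(x) = x(2−x), so φ'(x) = 2 - 2*x.
Note φ(0) = φ(2) = 0, so the boundary term u·φ vanishes.
LHS = ∫_0^2 u(x) φ'(x) dx = ∫_0^2 (-4*x^4 + 6*x^3 - 4*x^2 + 2*x) dx. Term by term:
  ∫_0^2 -4*x^4 dx = -128/5;  ∫_0^2 6*x^3 dx = 24;  ∫_0^2 -4*x^2 dx = -32/3;
  ∫_0^2 2*x dx = 4.
Sum: -128/5 + 24 − 32/3 + 4 = -124/15.
So LHS = -124/15.
∫_0^2 v(x) φ(x) dx = ∫_0^2 (-6*x^4 + 14*x^3 - 5*x^2 + 2*x) dx. Term by term:
  ∫_0^2 -6*x^4 dx = -192/5;  ∫_0^2 14*x^3 dx = 56;  ∫_0^2 -5*x^2 dx = -40/3;
  ∫_0^2 2*x dx = 4.
Sum: -192/5 + 56 − 40/3 + 4 = 124/15.
So RHS = -∫_0^2 v(x) φ(x) dx = -124/15.
LHS = RHS, so the identity holds for this test φ.
Moreover u is smooth here and v(x) = u'(x) = 6*x**2 - 2*x + 1 pointwise, so the identity holds for every test function. Hence v is the weak derivative of u.


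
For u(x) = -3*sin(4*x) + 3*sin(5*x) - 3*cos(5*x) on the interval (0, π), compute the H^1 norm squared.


||u||_{H^1(0,π)}^2 = -416 + 621*π/2

u'(x) = 15*sin(5*x) - 12*cos(4*x) + 15*cos(5*x).
Expand u² and (u')² and integrate term by term on (0, π), using: for integers n ≥ 1, ∫_0^π sin²(nx) dx = ∫_0^π cos²(nx) dx = π/2; for n ≠ n', ∫_0^π sin(nx)sin(n'x) dx = ∫_0^π cos(nx)cos(n'x) dx = 0; and by product-to-sum, ∫_0^π sin(nx)cos(n'x) dx = ½∫_0^π [sin((n+n')x) + sin((n−n')x)] dx, which is 0 when n+n' is even and 2n/(n²−n'²) when n+n' is odd (it need not vanish on (0, π)).
  u² squared terms: (-3)²·∫cos(5x)² dx = 9·π/2 = 9*π/2;  (-3)²·∫sin(4x)² dx = 9·π/2 = 9*π/2;  (3)²·∫sin(5x)² dx = 9·π/2 = 9*π/2.
  u² cross terms: 2·(-3)·(-3)·∫cos(5x)·sin(4x) dx = 18·(-8/9) = -16;  2·(-3)·(3)·∫cos(5x)·sin(5x) dx = -18·(0) = 0;  2·(-3)·(3)·∫sin(4x)·sin(5x) dx = -18·(0) = 0.
  So ∫_0^π u² dx = 9*π/2 + 9*π/2 + 9*π/2 − 16 + 0 + 0 = -16 + 27*π/2.
  (u')² squared terms: (-12)²·∫cos(4x)² dx = 144·π/2 = 72*π;  (15)²·∫cos(5x)² dx = 225·π/2 = 225*π/2;  (15)²·∫sin(5x)² dx = 225·π/2 = 225*π/2.
  (u')² cross terms: 2·(-12)·(15)·∫cos(4x)·cos(5x) dx = -360·(0) = 0;  2·(-12)·(15)·∫cos(4x)·sin(5x) dx = -360·(10/9) = -400;  2·(15)·(15)·∫cos(5x)·sin(5x) dx = 450·(0) = 0.
  So ∫_0^π (u')² dx = 72*π + 225*π/2 + 225*π/2 + 0 − 400 + 0 = -400 + 297*π.
||u||_{H^1}^2 = (-16 + 27*π/2) + (-400 + 297*π) = -416 + 621*π/2.


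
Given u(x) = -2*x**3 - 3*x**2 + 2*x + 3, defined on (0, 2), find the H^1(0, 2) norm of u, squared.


||u||_{H^1}^2 = 65794/105

The H^1 norm (squared) on an interval (0, L) is
  ||u||_{H^1}^2 = ∫_0^L u(x)^2 dx + ∫_0^L u'(x)^2 dx.
Compute u'(x) = -6*x**2 - 6*x + 2.
Then u(x)^2 = 4*x**6 + 12*x**5 + x**4 - 24*x**3 - 14*x**2 + 12*x + 9 and u'(x)^2 = 36*x**4 + 72*x**3 + 12*x**2 - 24*x + 4.
Integrate each monomial from 0 to 2 using ∫_0^2 c·x^n dx = c·2^(n+1)/(n+1):
  ∫_0^2 u(x)^2 dx = ∫_0^2 (4*x^6 + 12*x^5 + x^4 - 24*x^3 - 14*x^2 + 12*x + 9) dx. Term by term:
    ∫_0^2 4*x^6 dx = 512/7;  ∫_0^2 12*x^5 dx = 128;  ∫_0^2 x^4 dx = 32/5;
    ∫_0^2 -24*x^3 dx = -96;  ∫_0^2 -14*x^2 dx = -112/3;  ∫_0^2 12*x dx = 24;
    ∫_0^2 9 dx = 18.
  Sum: 512/7 + 128 + 32/5 − 96 − 112/3 + 24 + 18 = 12202/105.
  ∫_0^2 u'(x)^2 dx = ∫_0^2 (36*x^4 + 72*x^3 + 12*x^2 - 24*x + 4) dx. Term by term:
    ∫_0^2 36*x^4 dx = 1152/5;  ∫_0^2 72*x^3 dx = 288;  ∫_0^2 12*x^2 dx = 32;
    ∫_0^2 -24*x dx = -48;  ∫_0^2 4 dx = 8.
  Sum: 1152/5 + 288 + 32 − 48 + 8 = 2552/5.
Adding: ||u||_{H^1}^2 = 12202/105 + 2552/5 = 65794/105.


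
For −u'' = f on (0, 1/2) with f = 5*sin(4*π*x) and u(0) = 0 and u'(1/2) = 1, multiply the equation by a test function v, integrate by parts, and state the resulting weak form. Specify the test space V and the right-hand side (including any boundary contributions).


V = {v ∈ H^1(0, 1/2) : v(0) = 0} (test functions vanish at x = 0 where u is specified); weak form: ∫_0^1/2 u'v' dx = ∫_0^1/2 (5*sin(4*π*x)) v dx + v(1/2) for all v ∈ V.

Multiply both sides by a test function v and integrate from 0 to 1/2:
  ∫_0^1/2 −u''(x) v(x) dx = ∫_0^1/2 f(x) v(x) dx.
Integrate the LHS by parts once:
  ∫_0^1/2 −u'' v dx = −[u'(x) v(x)]_0^1/2 + ∫_0^1/2 u'(x) v'(x) dx.
Thus ∫_0^1/2 u'(x) v'(x) dx = ∫_0^1/2 f(x) v(x) dx + [u'(x) v(x)]_0^1/2.
Choose V so that boundary terms are either known or forced to vanish.
Mixed BC: u(0) = 0 (Dirichlet) and u'(1/2) = 1 (Neumann). Define V = {v ∈ H^1(0, 1/2) : v(0) = 0}. Then [u' v]_0^1/2 = u'(1/2)·v(1/2) − u'(0)·0 = v(1/2).
Weak formulation: find u (satisfying any essential BC) such that ∫_0^1/2 u'(x) v'(x) dx = ∫_0^1/2 f v dx + v(1/2) for all v ∈ V (Dirichlet at 0 absorbed into V; Neumann datum at x = 1/2 contributes the boundary term).
Substituting f(x) = 5*sin(4*π*x), the right-hand side is ∫_0^1/2 (5*sin(4*π*x)) v dx + v(1/2).


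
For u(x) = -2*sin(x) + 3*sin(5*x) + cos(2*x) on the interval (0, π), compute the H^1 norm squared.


||u||_{H^1(0,π)}^2 = 580/21 + 247*π/2

u'(x) = -2*sin(2*x) - 2*cos(x) + 15*cos(5*x).
Expand u² and (u')² and integrate term by term on (0, π), using: for integers n ≥ 1, ∫_0^π sin²(nx) dx = ∫_0^π cos²(nx) dx = π/2; for n ≠ n', ∫_0^π sin(nx)sin(n'x) dx = ∫_0^π cos(nx)cos(n'x) dx = 0; and by product-to-sum, ∫_0^π sin(nx)cos(n'x) dx = ½∫_0^π [sin((n+n')x) + sin((n−n')x)] dx, which is 0 when n+n' is even and 2n/(n²−n'²) when n+n' is odd (it need not vanish on (0, π)).
  u² squared terms: (-2)²·∫sin(x)² dx = 4·π/2 = 2*π;  (3)²·∫sin(5x)² dx = 9·π/2 = 9*π/2;  (1)²·∫cos(2x)² dx = 1·π/2 = π/2.
  u² cross terms: 2·(-2)·(3)·∫sin(x)·sin(5x) dx = -12·(0) = 0;  2·(-2)·(1)·∫sin(x)·cos(2x) dx = -4·(-2/3) = 8/3;  2·(3)·(1)·∫sin(5x)·cos(2x) dx = 6·(10/21) = 20/7.
  So ∫_0^π u² dx = 2*π + 9*π/2 + π/2 + 0 + 8/3 + 20/7 = 116/21 + 7*π.
  (u')² squared terms: (-2)²·∫cos(x)² dx = 4·π/2 = 2*π;  (-2)²·∫sin(2x)² dx = 4·π/2 = 2*π;  (15)²·∫cos(5x)² dx = 225·π/2 = 225*π/2.
  (u')² cross terms: 2·(-2)·(-2)·∫cos(x)·sin(2x) dx = 8·(4/3) = 32/3;  2·(-2)·(15)·∫cos(x)·cos(5x) dx = -60·(0) = 0;  2·(-2)·(15)·∫sin(2x)·cos(5x) dx = -60·(-4/21) = 80/7.
  So ∫_0^π (u')² dx = 2*π + 2*π + 225*π/2 + 32/3 + 0 + 80/7 = 464/21 + 233*π/2.
||u||_{H^1}^2 = (116/21 + 7*π) + (464/21 + 233*π/2) = 580/21 + 247*π/2.


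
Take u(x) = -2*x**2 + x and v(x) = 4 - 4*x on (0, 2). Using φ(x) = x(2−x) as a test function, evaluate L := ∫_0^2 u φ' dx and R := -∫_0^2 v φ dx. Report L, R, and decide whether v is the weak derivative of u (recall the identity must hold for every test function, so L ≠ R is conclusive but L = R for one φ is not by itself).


LHS = 4, RHS = 0. No, v is not the weak derivative of u.

u(x) = -2*x**2 + x, classical derivative u'(x) = 1 - 4*x.
φ(x) = x(2−x), so φ'(x) = 2 - 2*x.
Note φ(0) = φ(2) = 0, so the boundary term u·φ vanishes.
LHS = ∫_0^2 u(x) φ'(x) dx = ∫_0^2 (4*x^3 - 6*x^2 + 2*x) dx. Term by term:
  ∫_0^2 4*x^3 dx = 16;  ∫_0^2 -6*x^2 dx = -16;  ∫_0^2 2*x dx = 4.
Sum: 16 − 16 + 4 = 4.
So LHS = 4.
∫_0^2 v(x) φ(x) dx = ∫_0^2 (4*x^3 - 12*x^2 + 8*x) dx. Term by term:
  ∫_0^2 4*x^3 dx = 16;  ∫_0^2 -12*x^2 dx = -32;  ∫_0^2 8*x dx = 16.
Sum: 16 − 32 + 16 = 0.
So RHS = -∫_0^2 v(x) φ(x) dx = 0.
LHS − RHS = 4 ≠ 0, so the identity fails.
(For a valid weak derivative the identity must hold for EVERY test function, in particular this one. The failure shows v is NOT the weak derivative of u.)
Correct weak derivative would be u'(x) = 1 - 4*x.


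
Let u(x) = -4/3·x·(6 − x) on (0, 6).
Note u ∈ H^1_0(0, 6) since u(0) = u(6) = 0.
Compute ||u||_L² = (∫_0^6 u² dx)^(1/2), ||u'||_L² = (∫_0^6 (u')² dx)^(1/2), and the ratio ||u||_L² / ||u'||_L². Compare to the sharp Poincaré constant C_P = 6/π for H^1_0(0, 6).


||u||_L² / ||u'||_L² = 3*sqrt(10)/5 < C_P = 6/π.

u(x) = -4/3·x·(6 − x), so u'(x) = 8*x/3 - 8.
u(x) = -4/3·x·(6 − x) vanishes at x = 0 and x = 6, so u ∈ H^1_0(0, 6). Differentiate via the product rule and integrate the resulting polynomials term by term.
  ∫_0^6 u² dx = ∫_0^6 (16*x^4/9 - 64*x^3/3 + 64*x^2) dx. Term by term:
    ∫_0^6 16*x^4/9 dx = 13824/5;  ∫_0^6 -64*x^3/3 dx = -6912;  ∫_0^6 64*x^2 dx = 4608.
  Sum: 13824/5 − 6912 + 4608 = 2304/5.
  ∫_0^6 (u')² dx = ∫_0^6 (64*x^2/9 - 128*x/3 + 64) dx. Term by term:
    ∫_0^6 64*x^2/9 dx = 512;  ∫_0^6 -128*x/3 dx = -768;  ∫_0^6 64 dx = 384.
  Sum: 512 − 768 + 384 = 128.
∫_0^6 u² dx = 2304/5, so ||u||_L² = 48*sqrt(5)/5.
∫_0^6 (u')² dx = 128, so ||u'||_L² = 8*sqrt(2).
Ratio ||u||_L² / ||u'||_L² = 3*sqrt(10)/5.
Sharp Poincaré constant on H^1_0(0, 6) is C_P = L/π = 6/π, achieved by sin(π/6·x).
A polynomial bump cannot attain the sharp Poincaré constant (only the first sine eigenfunction does), so the ratio is strictly less than C_P, consistent with ||u||_L² ≤ C_P ||u'||_L².


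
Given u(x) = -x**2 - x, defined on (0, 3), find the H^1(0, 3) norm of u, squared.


||u||_{H^1}^2 = 1551/10

The H^1 norm (squared) on an interval (0, L) is
  ||u||_{H^1}^2 = ∫_0^L u(x)^2 dx + ∫_0^L u'(x)^2 dx.
Compute u'(x) = -2*x - 1.
Then u(x)^2 = x**4 + 2*x**3 + x**2 and u'(x)^2 = 4*x**2 + 4*x + 1.
Integrate each monomial from 0 to 3 using ∫_0^3 c·x^n dx = c·3^(n+1)/(n+1):
  ∫_0^3 u(x)^2 dx = ∫_0^3 (x^4 + 2*x^3 + x^2) dx. Term by term:
    ∫_0^3 x^4 dx = 243/5;  ∫_0^3 2*x^3 dx = 81/2;  ∫_0^3 x^2 dx = 9.
  Sum: 243/5 + 81/2 + 9 = 981/10.
  ∫_0^3 u'(x)^2 dx = ∫_0^3 (4*x^2 + 4*x + 1) dx. Term by term:
    ∫_0^3 4*x^2 dx = 36;  ∫_0^3 4*x dx = 18;  ∫_0^3 1 dx = 3.
  Sum: 36 + 18 + 3 = 57.
Adding: ||u||_{H^1}^2 = 981/10 + 57 = 1551/10.


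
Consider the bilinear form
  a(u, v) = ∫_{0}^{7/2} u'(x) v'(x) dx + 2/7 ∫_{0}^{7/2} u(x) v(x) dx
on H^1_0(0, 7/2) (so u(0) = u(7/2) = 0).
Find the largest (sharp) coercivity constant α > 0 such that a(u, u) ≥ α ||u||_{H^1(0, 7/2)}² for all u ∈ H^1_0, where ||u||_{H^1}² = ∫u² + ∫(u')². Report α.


α = 2*(7 + 2*π^2)/(4*π^2 + 49)

Coercivity of a(·,·) on H^1_0(0, 7/2) means a(u, u) ≥ α ||u||_{H^1}² for every u ∈ H^1_0.
The interval has length L = 7/2, and Poincaré/coercivity depend only on L. Here a(u, u) = ∫(u')² + (2/7)·∫u².
Here 0 < c = 2/7 < 1. The condition a(u,u) ≥ α||u||_{H^1}² reads (1−α)∫(u')² ≥ (α−c)∫u². Any admissible α is ≤ 1 (rapidly oscillating u have ∫u²/∫(u')² → 0), and α = 1 would force 0 ≥ (1−c)∫u², impossible since c < 1; so 1−α > 0. By the sharp Poincaré inequality on H^1_0 of an interval of length L, ∫(u')² ≥ (π/L)²∫u² with equality for the first sine mode sin(π(x−x₀)/L) (x₀ the left endpoint), so the inequality holds for all u iff (1−α)(π/L)² ≥ α − c, i.e. α ≤ ((π/L)² + c)/((π/L)² + 1) = (1 + c(L/π)²)/(1 + (L/π)²). With (π/L)² = 4*π^2/49 and c = 2/7, the largest admissible constant is α = ((π/L)² + c)/((π/L)² + 1).
Simplifying, α = 2*(7 + 2*π^2)/(4*π^2 + 49).


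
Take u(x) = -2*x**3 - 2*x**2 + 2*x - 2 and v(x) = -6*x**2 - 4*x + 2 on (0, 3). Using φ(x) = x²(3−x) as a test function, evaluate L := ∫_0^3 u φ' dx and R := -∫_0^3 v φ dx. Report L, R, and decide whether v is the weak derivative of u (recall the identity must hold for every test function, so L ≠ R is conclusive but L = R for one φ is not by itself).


LHS = 1809/10, RHS = 1809/10. Yes, v = u' weakly.

u(x) = -2*x**3 - 2*x**2 + 2*x - 2, classical derivative u'(x) = -6*x**2 - 4*x + 2.
φ(x) = x²(3−x), so φ'(x) = 3*x*(2 - x).
Note φ(0) = φ(3) = 0, so the boundary term u·φ vanishes.
LHS = ∫_0^3 u(x) φ'(x) dx = ∫_0^3 (6*x^5 - 6*x^4 - 18*x^3 + 18*x^2 - 12*x) dx. Term by term:
  ∫_0^3 6*x^5 dx = 729;  ∫_0^3 -6*x^4 dx = -1458/5;  ∫_0^3 -18*x^3 dx = -729/2;
  ∫_0^3 18*x^2 dx = 162;  ∫_0^3 -12*x dx = -54.
Sum: 729 − 1458/5 − 729/2 + 162 − 54 = 1809/10.
So LHS = 1809/10.
∫_0^3 v(x) φ(x) dx = ∫_0^3 (6*x^5 - 14*x^4 - 14*x^3 + 6*x^2) dx. Term by term:
  ∫_0^3 6*x^5 dx = 729;  ∫_0^3 -14*x^4 dx = -3402/5;  ∫_0^3 -14*x^3 dx = -567/2;
  ∫_0^3 6*x^2 dx = 54.
Sum: 729 − 3402/5 − 567/2 + 54 = -1809/10.
So RHS = -∫_0^3 v(x) φ(x) dx = 1809/10.
LHS = RHS, so the identity holds for this test φ.
Moreover u is smooth here and v(x) = u'(x) = -6*x**2 - 4*x + 2 pointwise, so the identity holds for every test function. Hence v is the weak derivative of u.


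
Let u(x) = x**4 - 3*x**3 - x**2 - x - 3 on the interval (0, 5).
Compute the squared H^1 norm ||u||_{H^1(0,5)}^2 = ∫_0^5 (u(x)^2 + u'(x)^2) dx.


||u||_{H^1}^2 = 13555475/252

The H^1 norm (squared) on an interval (0, L) is
  ||u||_{H^1}^2 = ∫_0^L u(x)^2 dx + ∫_0^L u'(x)^2 dx.
Compute u'(x) = 4*x**3 - 9*x**2 - 2*x - 1.
Then u(x)^2 = x**8 - 6*x**7 + 7*x**6 + 4*x**5 + x**4 + 20*x**3 + 7*x**2 + 6*x + 9 and u'(x)^2 = 16*x**6 - 72*x**5 + 65*x**4 + 28*x**3 + 22*x**2 + 4*x + 1.
Integrate each monomial from 0 to 5 using ∫_0^5 c·x^n dx = c·5^(n+1)/(n+1):
  ∫_0^5 u(x)^2 dx = ∫_0^5 (x^8 - 6*x^7 + 7*x^6 + 4*x^5 + x^4 + 20*x^3 + 7*x^2 + 6*x + 9) dx. Term by term:
    ∫_0^5 x^8 dx = 1953125/9;  ∫_0^5 -6*x^7 dx = -1171875/4;  ∫_0^5 7*x^6 dx = 78125;
    ∫_0^5 4*x^5 dx = 31250/3;  ∫_0^5 x^4 dx = 625;  ∫_0^5 20*x^3 dx = 3125;
    ∫_0^5 7*x^2 dx = 875/3;  ∫_0^5 6*x dx = 75;  ∫_0^5 9 dx = 45.
  Sum: 1953125/9 − 1171875/4 + 78125 + 31250/3 + 625 + 3125 + 875/3 + 75 + 45 = 602945/36.
  ∫_0^5 u'(x)^2 dx = ∫_0^5 (16*x^6 - 72*x^5 + 65*x^4 + 28*x^3 + 22*x^2 + 4*x + 1) dx. Term by term:
    ∫_0^5 16*x^6 dx = 1250000/7;  ∫_0^5 -72*x^5 dx = -187500;  ∫_0^5 65*x^4 dx = 40625;
    ∫_0^5 28*x^3 dx = 4375;  ∫_0^5 22*x^2 dx = 2750/3;  ∫_0^5 4*x dx = 50;
    ∫_0^5 1 dx = 5.
  Sum: 1250000/7 − 187500 + 40625 + 4375 + 2750/3 + 50 + 5 = 777905/21.
Adding: ||u||_{H^1}^2 = 602945/36 + 777905/21 = 13555475/252.


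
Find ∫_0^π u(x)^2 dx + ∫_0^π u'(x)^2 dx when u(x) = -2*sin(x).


||u||_{H^1(0,π)}^2 = 4*π

u'(x) = -2*cos(x).
Expand u² and (u')² and integrate term by term on (0, π), using: for integers n ≥ 1, ∫_0^π sin²(nx) dx = ∫_0^π cos²(nx) dx = π/2; for n ≠ n', ∫_0^π sin(nx)sin(n'x) dx = ∫_0^π cos(nx)cos(n'x) dx = 0; and by product-to-sum, ∫_0^π sin(nx)cos(n'x) dx = ½∫_0^π [sin((n+n')x) + sin((n−n')x)] dx, which is 0 when n+n' is even and 2n/(n²−n'²) when n+n' is odd (it need not vanish on (0, π)).
  u² squared terms: (-2)²·∫sin(x)² dx = 4·π/2 = 2*π.
  So ∫_0^π u² dx = 2*π.
  (u')² squared terms: (-2)²·∫cos(x)² dx = 4·π/2 = 2*π.
  So ∫_0^π (u')² dx = 2*π.
||u||_{H^1}^2 = (2*π) + (2*π) = 4*π.


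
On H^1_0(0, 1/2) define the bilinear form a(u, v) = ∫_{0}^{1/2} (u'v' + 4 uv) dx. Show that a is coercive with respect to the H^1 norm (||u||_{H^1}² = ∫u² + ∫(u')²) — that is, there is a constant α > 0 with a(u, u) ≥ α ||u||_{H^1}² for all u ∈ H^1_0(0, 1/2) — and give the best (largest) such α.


α = 1

Coercivity of a(·,·) on H^1_0(0, 1/2) means a(u, u) ≥ α ||u||_{H^1}² for every u ∈ H^1_0.
The interval has length L = 1/2, and Poincaré/coercivity depend only on L. Here a(u, u) = ∫(u')² + (4)·∫u².
Here c = 4 ≥ 1, so a(u,u) = ∫(u')² + c∫u² ≥ ∫(u')² + ∫u² = ||u||_{H^1}², i.e. α = 1 works. No larger α is possible: a(u,u) ≥ α||u||_{H^1}² means (1−α)∫(u')² ≥ (α−c)∫u², and for the modes u_n = sin(nπ(x−x₀)/L) (x₀ the left endpoint) one has ∫u_n²/∫(u_n')² = (L/(nπ))² → 0, so a(u_n,u_n)/||u_n||_{H^1}² → 1. Hence the optimal constant is α = 1.
Therefore α = 1.


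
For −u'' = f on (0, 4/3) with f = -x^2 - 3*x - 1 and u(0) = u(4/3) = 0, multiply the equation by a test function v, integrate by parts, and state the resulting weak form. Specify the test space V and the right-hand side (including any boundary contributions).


V = H^1_0(0, 4/3) (so v(0) = v(4/3) = 0); weak form: ∫_0^4/3 u'v' dx = ∫_0^4/3 (-x^2 - 3*x - 1) v dx for all v ∈ V.

Multiply both sides by a test function v and integrate from 0 to 4/3:
  ∫_0^4/3 −u''(x) v(x) dx = ∫_0^4/3 f(x) v(x) dx.
Integrate the LHS by parts once:
  ∫_0^4/3 −u'' v dx = −[u'(x) v(x)]_0^4/3 + ∫_0^4/3 u'(x) v'(x) dx.
Thus ∫_0^4/3 u'(x) v'(x) dx = ∫_0^4/3 f(x) v(x) dx + [u'(x) v(x)]_0^4/3.
Choose V so that boundary terms are either known or forced to vanish.
u is Dirichlet: u(0) = u(4/3) = 0. Let V = H^1_0(0, 4/3); then v(0) = v(4/3) = 0, and [u' v]_0^4/3 = 0.
Weak formulation: find u (satisfying any essential BC) such that ∫_0^4/3 u'(x) v'(x) dx = ∫_0^4/3 f v dx for all v ∈ V.
Substituting f(x) = -x^2 - 3*x - 1, the right-hand side is ∫_0^4/3 (-x^2 - 3*x - 1) v dx.


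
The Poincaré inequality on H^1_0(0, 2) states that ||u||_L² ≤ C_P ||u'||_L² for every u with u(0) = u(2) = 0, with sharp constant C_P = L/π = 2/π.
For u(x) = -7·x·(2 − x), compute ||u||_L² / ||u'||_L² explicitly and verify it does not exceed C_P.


||u||_L² / ||u'||_L² = sqrt(10)/5 < C_P = 2/π.

u(x) = -7·x·(2 − x), so u'(x) = 14*x - 14.
u(x) = -7·x·(2 − x) vanishes at x = 0 and x = 2, so u ∈ H^1_0(0, 2). Differentiate via the product rule and integrate the resulting polynomials term by term.
  ∫_0^2 u² dx = ∫_0^2 (49*x^4 - 196*x^3 + 196*x^2) dx. Term by term:
    ∫_0^2 49*x^4 dx = 1568/5;  ∫_0^2 -196*x^3 dx = -784;  ∫_0^2 196*x^2 dx = 1568/3.
  Sum: 1568/5 − 784 + 1568/3 = 784/15.
  ∫_0^2 (u')² dx = ∫_0^2 (196*x^2 - 392*x + 196) dx. Term by term:
    ∫_0^2 196*x^2 dx = 1568/3;  ∫_0^2 -392*x dx = -784;  ∫_0^2 196 dx = 392.
  Sum: 1568/3 − 784 + 392 = 392/3.
∫_0^2 u² dx = 784/15, so ||u||_L² = 28*sqrt(15)/15.
∫_0^2 (u')² dx = 392/3, so ||u'||_L² = 14*sqrt(6)/3.
Ratio ||u||_L² / ||u'||_L² = sqrt(10)/5.
Sharp Poincaré constant on H^1_0(0, 2) is C_P = L/π = 2/π, achieved by sin(π/2·x).
A polynomial bump cannot attain the sharp Poincaré constant (only the first sine eigenfunction does), so the ratio is strictly less than C_P, consistent with ||u||_L² ≤ C_P ||u'||_L².


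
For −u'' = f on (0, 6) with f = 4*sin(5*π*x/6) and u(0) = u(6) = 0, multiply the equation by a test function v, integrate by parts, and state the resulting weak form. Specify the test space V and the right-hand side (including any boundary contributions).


V = H^1_0(0, 6) (so v(0) = v(6) = 0); weak form: ∫_0^6 u'v' dx = ∫_0^6 (4*sin(5*π*x/6)) v dx for all v ∈ V.

Multiply both sides by a test function v and integrate from 0 to 6:
  ∫_0^6 −u''(x) v(x) dx = ∫_0^6 f(x) v(x) dx.
Integrate the LHS by parts once:
  ∫_0^6 −u'' v dx = −[u'(x) v(x)]_0^6 + ∫_0^6 u'(x) v'(x) dx.
Thus ∫_0^6 u'(x) v'(x) dx = ∫_0^6 f(x) v(x) dx + [u'(x) v(x)]_0^6.
Choose V so that boundary terms are either known or forced to vanish.
u is Dirichlet: u(0) = u(6) = 0. Let V = H^1_0(0, 6); then v(0) = v(6) = 0, and [u' v]_0^6 = 0.
Weak formulation: find u (satisfying any essential BC) such that ∫_0^6 u'(x) v'(x) dx = ∫_0^6 f v dx for all v ∈ V.
Substituting f(x) = 4*sin(5*π*x/6), the right-hand side is ∫_0^6 (4*sin(5*π*x/6)) v dx.


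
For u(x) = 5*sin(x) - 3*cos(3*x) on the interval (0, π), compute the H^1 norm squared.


||u||_{H^1(0,π)}^2 = 70*π

u'(x) = 9*sin(3*x) + 5*cos(x).
Expand u² and (u')² and integrate term by term on (0, π), using: for integers n ≥ 1, ∫_0^π sin²(nx) dx = ∫_0^π cos²(nx) dx = π/2; for n ≠ n', ∫_0^π sin(nx)sin(n'x) dx = ∫_0^π cos(nx)cos(n'x) dx = 0; and by product-to-sum, ∫_0^π sin(nx)cos(n'x) dx = ½∫_0^π [sin((n+n')x) + sin((n−n')x)] dx, which is 0 when n+n' is even and 2n/(n²−n'²) when n+n' is odd (it need not vanish on (0, π)).
  u² squared terms: (-3)²·∫cos(3x)² dx = 9·π/2 = 9*π/2;  (5)²·∫sin(x)² dx = 25·π/2 = 25*π/2.
  u² cross terms: 2·(-3)·(5)·∫cos(3x)·sin(x) dx = -30·(0) = 0.
  So ∫_0^π u² dx = 9*π/2 + 25*π/2 + 0 = 17*π.
  (u')² squared terms: (5)²·∫cos(x)² dx = 25·π/2 = 25*π/2;  (9)²·∫sin(3x)² dx = 81·π/2 = 81*π/2.
  (u')² cross terms: 2·(5)·(9)·∫cos(x)·sin(3x) dx = 90·(0) = 0.
  So ∫_0^π (u')² dx = 25*π/2 + 81*π/2 + 0 = 53*π.
||u||_{H^1}^2 = (17*π) + (53*π) = 70*π.


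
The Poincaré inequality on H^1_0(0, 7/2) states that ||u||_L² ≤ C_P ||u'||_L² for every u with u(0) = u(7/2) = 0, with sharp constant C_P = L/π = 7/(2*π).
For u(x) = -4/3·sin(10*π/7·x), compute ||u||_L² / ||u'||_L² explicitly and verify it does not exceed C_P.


||u||_L² / ||u'||_L² = 7/(10*π) < C_P = 7/(2*π).

u(x) = -4/3·sin(10*π/7·x), so u'(x) = -40*π*cos(10*π*x/7)/21.
Writing u(x) = A·sin(kπx/L) with A = -4/3 and k = 5, use ∫_0^L sin²(kπx/L) dx = L/2 and ∫_0^L cos²(kπx/L) dx = L/2.
u² = 16/9·sin²(10*π/7·x) and (u')² = 1600*π^2/441·cos²(10*π/7·x), and each of sin², cos² integrates to L/2 = 7/4 over (0, 7/2).
∫_0^7/2 u² dx = 28/9, so ||u||_L² = 2*sqrt(7)/3.
∫_0^7/2 (u')² dx = 400*π^2/63, so ||u'||_L² = 20*sqrt(7)*π/21.
Ratio ||u||_L² / ||u'||_L² = 7/(10*π).
Sharp Poincaré constant on H^1_0(0, 7/2) is C_P = L/π = 7/(2*π), achieved by sin(2*π/7·x).
This is the k = 5 harmonic; the ratio L/(kπ) is strictly less than C_P = L/π, consistent with the sharp inequality ||u||_L² ≤ C_P ||u'||_L².


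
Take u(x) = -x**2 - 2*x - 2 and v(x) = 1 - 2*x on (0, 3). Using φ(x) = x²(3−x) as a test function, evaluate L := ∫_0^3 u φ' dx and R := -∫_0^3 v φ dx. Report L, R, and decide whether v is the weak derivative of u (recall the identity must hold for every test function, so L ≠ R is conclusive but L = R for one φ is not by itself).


LHS = 189/5, RHS = 351/20. No, v is not the weak derivative of u.

u(x) = -x**2 - 2*x - 2, classical derivative u'(x) = -2*x - 2.
φ(x) = x²(3−x), so φ'(x) = 3*x*(2 - x).
Note φ(0) = φ(3) = 0, so the boundary term u·φ vanishes.
LHS = ∫_0^3 u(x) φ'(x) dx = ∫_0^3 (3*x^4 - 6*x^2 - 12*x) dx. Term by term:
  ∫_0^3 3*x^4 dx = 729/5;  ∫_0^3 -6*x^2 dx = -54;  ∫_0^3 -12*x dx = -54.
Sum: 729/5 − 54 − 54 = 189/5.
So LHS = 189/5.
∫_0^3 v(x) φ(x) dx = ∫_0^3 (2*x^4 - 7*x^3 + 3*x^2) dx. Term by term:
  ∫_0^3 2*x^4 dx = 486/5;  ∫_0^3 -7*x^3 dx = -567/4;  ∫_0^3 3*x^2 dx = 27.
Sum: 486/5 − 567/4 + 27 = -351/20.
So RHS = -∫_0^3 v(x) φ(x) dx = 351/20.
LHS − RHS = 81/4 ≠ 0, so the identity fails.
(For a valid weak derivative the identity must hold for EVERY test function, in particular this one. The failure shows v is NOT the weak derivative of u.)
Correct weak derivative would be u'(x) = -2*x - 2.


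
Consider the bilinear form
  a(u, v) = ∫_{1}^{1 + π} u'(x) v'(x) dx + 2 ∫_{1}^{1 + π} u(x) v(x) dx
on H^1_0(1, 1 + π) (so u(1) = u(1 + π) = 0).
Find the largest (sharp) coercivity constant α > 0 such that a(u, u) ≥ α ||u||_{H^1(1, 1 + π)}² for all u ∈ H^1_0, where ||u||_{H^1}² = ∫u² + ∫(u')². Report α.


α = 1

Coercivity of a(·,·) on H^1_0(1, 1 + π) means a(u, u) ≥ α ||u||_{H^1}² for every u ∈ H^1_0.
The interval has length L = π, and Poincaré/coercivity depend only on L. Here a(u, u) = ∫(u')² + (2)·∫u².
Here c = 2 ≥ 1, so a(u,u) = ∫(u')² + c∫u² ≥ ∫(u')² + ∫u² = ||u||_{H^1}², i.e. α = 1 works. No larger α is possible: a(u,u) ≥ α||u||_{H^1}² means (1−α)∫(u')² ≥ (α−c)∫u², and for the modes u_n = sin(nπ(x−x₀)/L) (x₀ the left endpoint) one has ∫u_n²/∫(u_n')² = (L/(nπ))² → 0, so a(u_n,u_n)/||u_n||_{H^1}² → 1. Hence the optimal constant is α = 1.
Therefore α = 1.


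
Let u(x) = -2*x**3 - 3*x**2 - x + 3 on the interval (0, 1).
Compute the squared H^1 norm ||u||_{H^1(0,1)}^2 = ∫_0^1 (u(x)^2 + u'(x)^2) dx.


||u||_{H^1}^2 = 10963/210

The H^1 norm (squared) on an interval (0, L) is
  ||u||_{H^1}^2 = ∫_0^L u(x)^2 dx + ∫_0^L u'(x)^2 dx.
Compute u'(x) = -6*x**2 - 6*x - 1.
Then u(x)^2 = 4*x**6 + 12*x**5 + 13*x**4 - 6*x**3 - 17*x**2 - 6*x + 9 and u'(x)^2 = 36*x**4 + 72*x**3 + 48*x**2 + 12*x + 1.
Integrate each monomial from 0 to 1 using ∫_0^1 c·x^n dx = c·1^(n+1)/(n+1):
  ∫_0^1 u(x)^2 dx = ∫_0^1 (4*x^6 + 12*x^5 + 13*x^4 - 6*x^3 - 17*x^2 - 6*x + 9) dx. Term by term:
    ∫_0^1 4*x^6 dx = 4/7;  ∫_0^1 12*x^5 dx = 2;  ∫_0^1 13*x^4 dx = 13/5;
    ∫_0^1 -6*x^3 dx = -3/2;  ∫_0^1 -17*x^2 dx = -17/3;  ∫_0^1 -6*x dx = -3;
    ∫_0^1 9 dx = 9.
  Sum: 4/7 + 2 + 13/5 − 3/2 − 17/3 − 3 + 9 = 841/210.
  ∫_0^1 u'(x)^2 dx = ∫_0^1 (36*x^4 + 72*x^3 + 48*x^2 + 12*x + 1) dx. Term by term:
    ∫_0^1 36*x^4 dx = 36/5;  ∫_0^1 72*x^3 dx = 18;  ∫_0^1 48*x^2 dx = 16;
    ∫_0^1 12*x dx = 6;  ∫_0^1 1 dx = 1.
  Sum: 36/5 + 18 + 16 + 6 + 1 = 241/5.
Adding: ||u||_{H^1}^2 = 841/210 + 241/5 = 10963/210.


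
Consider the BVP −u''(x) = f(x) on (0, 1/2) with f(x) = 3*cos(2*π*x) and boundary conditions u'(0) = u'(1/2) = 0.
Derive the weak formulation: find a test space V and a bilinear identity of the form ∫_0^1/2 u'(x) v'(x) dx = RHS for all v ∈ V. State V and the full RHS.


V = H^1(0, 1/2) (no boundary constraint on v; u is determined up to an additive constant); weak form: ∫_0^1/2 u'v' dx = ∫_0^1/2 (3*cos(2*π*x)) v dx for all v ∈ V.

Multiply both sides by a test function v and integrate from 0 to 1/2:
  ∫_0^1/2 −u''(x) v(x) dx = ∫_0^1/2 f(x) v(x) dx.
Integrate the LHS by parts once:
  ∫_0^1/2 −u'' v dx = −[u'(x) v(x)]_0^1/2 + ∫_0^1/2 u'(x) v'(x) dx.
Thus ∫_0^1/2 u'(x) v'(x) dx = ∫_0^1/2 f(x) v(x) dx + [u'(x) v(x)]_0^1/2.
Choose V so that boundary terms are either known or forced to vanish.
u has homogeneous Neumann: u'(0) = u'(1/2) = 0. So [u' v]_0^1/2 = 0·v(1/2) − 0·v(0) = 0 for any v; take V = H^1(0, 1/2).
Weak formulation: find u (satisfying any essential BC) such that ∫_0^1/2 u'(x) v'(x) dx = ∫_0^1/2 f v dx for all v ∈ V (homogeneous Neumann, so boundary terms vanish).
Substituting f(x) = 3*cos(2*π*x), the right-hand side is ∫_0^1/2 (3*cos(2*π*x)) v dx.
Compatibility check (pure Neumann): taking v ≡ 1 ∈ V gives 0 = ∫_0^1/2 f dx + (0) − (0), i.e. ∫_0^1/2 f dx must equal u'(0) − u'(1/2) = 0. Indeed ∫_0^1/2 (3*cos(2*π*x)) dx = 0, so the data are compatible. The solution is then unique only up to an additive constant (fix it e.g. by requiring ∫_0^1/2 u dx = 0).


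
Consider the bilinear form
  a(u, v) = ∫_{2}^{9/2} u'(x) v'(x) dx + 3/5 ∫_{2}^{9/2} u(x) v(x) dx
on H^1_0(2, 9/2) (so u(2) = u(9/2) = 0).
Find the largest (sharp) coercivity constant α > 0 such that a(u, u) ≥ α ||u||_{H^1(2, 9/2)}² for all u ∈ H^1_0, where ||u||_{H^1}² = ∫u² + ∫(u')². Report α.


α = (15 + 4*π^2)/(25 + 4*π^2)

Coercivity of a(·,·) on H^1_0(2, 9/2) means a(u, u) ≥ α ||u||_{H^1}² for every u ∈ H^1_0.
The interval has length L = 5/2, and Poincaré/coercivity depend only on L. Here a(u, u) = ∫(u')² + (3/5)·∫u².
Here 0 < c = 3/5 < 1. The condition a(u,u) ≥ α||u||_{H^1}² reads (1−α)∫(u')² ≥ (α−c)∫u². Any admissible α is ≤ 1 (rapidly oscillating u have ∫u²/∫(u')² → 0), and α = 1 would force 0 ≥ (1−c)∫u², impossible since c < 1; so 1−α > 0. By the sharp Poincaré inequality on H^1_0 of an interval of length L, ∫(u')² ≥ (π/L)²∫u² with equality for the first sine mode sin(π(x−x₀)/L) (x₀ the left endpoint), so the inequality holds for all u iff (1−α)(π/L)² ≥ α − c, i.e. α ≤ ((π/L)² + c)/((π/L)² + 1) = (1 + c(L/π)²)/(1 + (L/π)²). With (π/L)² = 4*π^2/25 and c = 3/5, the largest admissible constant is α = ((π/L)² + c)/((π/L)² + 1).
Simplifying, α = (15 + 4*π^2)/(25 + 4*π^2).


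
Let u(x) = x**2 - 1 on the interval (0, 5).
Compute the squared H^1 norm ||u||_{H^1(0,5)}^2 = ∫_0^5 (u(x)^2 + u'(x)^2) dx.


||u||_{H^1}^2 = 2140/3

The H^1 norm (squared) on an interval (0, L) is
  ||u||_{H^1}^2 = ∫_0^L u(x)^2 dx + ∫_0^L u'(x)^2 dx.
Compute u'(x) = 2*x.
Then u(x)^2 = x**4 - 2*x**2 + 1 and u'(x)^2 = 4*x**2.
Integrate each monomial from 0 to 5 using ∫_0^5 c·x^n dx = c·5^(n+1)/(n+1):
  ∫_0^5 u(x)^2 dx = ∫_0^5 (x^4 - 2*x^2 + 1) dx. Term by term:
    ∫_0^5 x^4 dx = 625;  ∫_0^5 -2*x^2 dx = -250/3;  ∫_0^5 1 dx = 5.
  Sum: 625 − 250/3 + 5 = 1640/3.
  ∫_0^5 u'(x)^2 dx = ∫_0^5 (4*x^2) dx. Term by term:
    ∫_0^5 4*x^2 dx = 500/3.
Adding: ||u||_{H^1}^2 = 1640/3 + 500/3 = 2140/3.


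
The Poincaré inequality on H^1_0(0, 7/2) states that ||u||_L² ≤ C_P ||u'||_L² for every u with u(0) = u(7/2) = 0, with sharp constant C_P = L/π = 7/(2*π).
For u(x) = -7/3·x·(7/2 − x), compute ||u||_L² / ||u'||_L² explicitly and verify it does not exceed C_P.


||u||_L² / ||u'||_L² = 7*sqrt(10)/20 < C_P = 7/(2*π).

u(x) = -7/3·x·(7/2 − x), so u'(x) = 14*x/3 - 49/6.
u(x) = -7/3·x·(7/2 − x) vanishes at x = 0 and x = 7/2, so u ∈ H^1_0(0, 7/2). Differentiate via the product rule and integrate the resulting polynomials term by term.
  ∫_0^7/2 u² dx = ∫_0^7/2 (49*x^4/9 - 343*x^3/9 + 2401*x^2/36) dx. Term by term:
    ∫_0^7/2 49*x^4/9 dx = 823543/1440;  ∫_0^7/2 -343*x^3/9 dx = -823543/576;  ∫_0^7/2 2401*x^2/36 dx = 823543/864.
  Sum: 823543/1440 − 823543/576 + 823543/864 = 823543/8640.
  ∫_0^7/2 (u')² dx = ∫_0^7/2 (196*x^2/9 - 686*x/9 + 2401/36) dx. Term by term:
    ∫_0^7/2 196*x^2/9 dx = 16807/54;  ∫_0^7/2 -686*x/9 dx = -16807/36;  ∫_0^7/2 2401/36 dx = 16807/72.
  Sum: 16807/54 − 16807/36 + 16807/72 = 16807/216.
∫_0^7/2 u² dx = 823543/8640, so ||u||_L² = 343*sqrt(105)/360.
∫_0^7/2 (u')² dx = 16807/216, so ||u'||_L² = 49*sqrt(42)/36.
Ratio ||u||_L² / ||u'||_L² = 7*sqrt(10)/20.
Sharp Poincaré constant on H^1_0(0, 7/2) is C_P = L/π = 7/(2*π), achieved by sin(2*π/7·x).
A polynomial bump cannot attain the sharp Poincaré constant (only the first sine eigenfunction does), so the ratio is strictly less than C_P, consistent with ||u||_L² ≤ C_P ||u'||_L².


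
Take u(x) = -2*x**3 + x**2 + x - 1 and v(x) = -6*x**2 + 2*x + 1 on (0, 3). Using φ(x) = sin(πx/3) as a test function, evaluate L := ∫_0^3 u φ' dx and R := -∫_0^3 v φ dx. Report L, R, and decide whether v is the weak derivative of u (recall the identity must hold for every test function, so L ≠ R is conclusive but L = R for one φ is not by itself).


LHS = -648/π^3 + 138/π, RHS = -648/π^3 + 138/π. Yes, v = u' weakly.

u(x) = -2*x**3 + x**2 + x - 1, classical derivative u'(x) = -6*x**2 + 2*x + 1.
φ(x) = sin(πx/3), so φ'(x) = π*cos(π*x/3)/3.
Note φ(0) = φ(3) = 0, so the boundary term u·φ vanishes.
LHS = ∫_0^3 u(x) φ'(x) dx = ∫_0^3 (-2*π*x^3*cos(π*x/3)/3 + π*x^2*cos(π*x/3)/3 + π*x*cos(π*x/3)/3 - π*cos(π*x/3)/3) dx. Term by term:
  ∫_0^3 -π*cos(π*x/3)/3 dx = 0;  ∫_0^3 -2*π*x^3*cos(π*x/3)/3 dx = -648/π^3 + 162/π;  ∫_0^3 π*x*cos(π*x/3)/3 dx = -6/π;
  ∫_0^3 π*x^2*cos(π*x/3)/3 dx = -18/π.
Sum: 0 + -648/π^3 + 162/π − 6/π − 18/π = -648/π^3 + 138/π.
So LHS = -648/π^3 + 138/π.
∫_0^3 v(x) φ(x) dx = ∫_0^3 (-6*x^2*sin(π*x/3) + 2*x*sin(π*x/3) + sin(π*x/3)) dx. Term by term:
  ∫_0^3 -6*x^2*sin(π*x/3) dx = -162/π + 648/π^3;  ∫_0^3 2*x*sin(π*x/3) dx = 18/π;  ∫_0^3 sin(π*x/3) dx = 6/π.
Sum: -162/π + 648/π^3 + 18/π + 6/π = -138/π + 648/π^3.
So RHS = -∫_0^3 v(x) φ(x) dx = -648/π^3 + 138/π.
LHS = RHS, so the identity holds for this test φ.
Moreover u is smooth here and v(x) = u'(x) = -6*x**2 + 2*x + 1 pointwise, so the identity holds for every test function. Hence v is the weak derivative of u.


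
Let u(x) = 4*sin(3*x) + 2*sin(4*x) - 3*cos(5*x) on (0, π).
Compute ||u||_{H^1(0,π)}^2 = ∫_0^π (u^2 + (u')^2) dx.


||u||_{H^1(0,π)}^2 = 832/3 + 231*π

u'(x) = 15*sin(5*x) + 12*cos(3*x) + 8*cos(4*x).
Expand u² and (u')² and integrate term by term on (0, π), using: for integers n ≥ 1, ∫_0^π sin²(nx) dx = ∫_0^π cos²(nx) dx = π/2; for n ≠ n', ∫_0^π sin(nx)sin(n'x) dx = ∫_0^π cos(nx)cos(n'x) dx = 0; and by product-to-sum, ∫_0^π sin(nx)cos(n'x) dx = ½∫_0^π [sin((n+n')x) + sin((n−n')x)] dx, which is 0 when n+n' is even and 2n/(n²−n'²) when n+n' is odd (it need not vanish on (0, π)).
  u² squared terms: (-3)²·∫cos(5x)² dx = 9·π/2 = 9*π/2;  (2)²·∫sin(4x)² dx = 4·π/2 = 2*π;  (4)²·∫sin(3x)² dx = 16·π/2 = 8*π.
  u² cross terms: 2·(-3)·(2)·∫cos(5x)·sin(4x) dx = -12·(-8/9) = 32/3;  2·(-3)·(4)·∫cos(5x)·sin(3x) dx = -24·(0) = 0;  2·(2)·(4)·∫sin(4x)·sin(3x) dx = 16·(0) = 0.
  So ∫_0^π u² dx = 9*π/2 + 2*π + 8*π + 32/3 + 0 + 0 = 32/3 + 29*π/2.
  (u')² squared terms: (8)²·∫cos(4x)² dx = 64·π/2 = 32*π;  (12)²·∫cos(3x)² dx = 144·π/2 = 72*π;  (15)²·∫sin(5x)² dx = 225·π/2 = 225*π/2.
  (u')² cross terms: 2·(8)·(12)·∫cos(4x)·cos(3x) dx = 192·(0) = 0;  2·(8)·(15)·∫cos(4x)·sin(5x) dx = 240·(10/9) = 800/3;  2·(12)·(15)·∫cos(3x)·sin(5x) dx = 360·(0) = 0.
  So ∫_0^π (u')² dx = 32*π + 72*π + 225*π/2 + 0 + 800/3 + 0 = 800/3 + 433*π/2.
||u||_{H^1}^2 = (32/3 + 29*π/2) + (800/3 + 433*π/2) = 832/3 + 231*π.


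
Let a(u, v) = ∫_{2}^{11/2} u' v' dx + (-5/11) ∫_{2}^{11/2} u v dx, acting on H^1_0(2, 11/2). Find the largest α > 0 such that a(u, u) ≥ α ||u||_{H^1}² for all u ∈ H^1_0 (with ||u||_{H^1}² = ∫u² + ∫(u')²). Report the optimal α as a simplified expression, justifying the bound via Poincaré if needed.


α = (-245 + 44*π^2)/(11*(4*π^2 + 49))

Coercivity of a(·,·) on H^1_0(2, 11/2) means a(u, u) ≥ α ||u||_{H^1}² for every u ∈ H^1_0.
The interval has length L = 7/2, and Poincaré/coercivity depend only on L. Here a(u, u) = ∫(u')² + (-5/11)·∫u².
Here c = -5/11 < 0 with |c| < (π/L)² = 4*π^2/49, so coercivity still holds. The condition a(u,u) ≥ α||u||_{H^1}² reads (1−α)∫(u')² ≥ (α−c)∫u². Any admissible α is ≤ 1 (rapidly oscillating u have ∫u²/∫(u')² → 0), and α = 1 would force 0 ≥ (1−c)∫u², impossible since c < 1; so 1−α > 0. By the sharp Poincaré inequality on H^1_0 of an interval of length L, ∫(u')² ≥ (π/L)²∫u² with equality for the first sine mode sin(π(x−x₀)/L) (x₀ the left endpoint), so the inequality holds for all u iff (1−α)(π/L)² ≥ α − c, i.e. α ≤ ((π/L)² + c)/((π/L)² + 1) = (1 + c(L/π)²)/(1 + (L/π)²). (Direct route, valid since c ≤ 0: Poincaré gives c∫u² ≥ c(L/π)²∫(u')², so a(u,u) ≥ (1 + c(L/π)²)∫(u')², while ||u||_{H^1}² ≤ (1 + (L/π)²)∫(u')²; dividing yields the same α.) With (π/L)² = 4*π^2/49 and c = -5/11, the largest admissible constant is α = ((π/L)² + c)/((π/L)² + 1).
Simplifying, α = (-245 + 44*π^2)/(11*(4*π^2 + 49)).


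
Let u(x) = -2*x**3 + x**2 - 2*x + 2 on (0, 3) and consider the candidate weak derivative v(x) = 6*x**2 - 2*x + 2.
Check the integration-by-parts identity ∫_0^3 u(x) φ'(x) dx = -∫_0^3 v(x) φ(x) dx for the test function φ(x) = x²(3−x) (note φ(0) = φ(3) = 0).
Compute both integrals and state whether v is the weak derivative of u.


LHS = 135, RHS = -135. No, v is not the weak derivative of u.

u(x) = -2*x**3 + x**2 - 2*x + 2, classical derivative u'(x) = -6*x**2 + 2*x - 2.
φ(x) = x²(3−x), so φ'(x) = 3*x*(2 - x).
Note φ(0) = φ(3) = 0, so the boundary term u·φ vanishes.
LHS = ∫_0^3 u(x) φ'(x) dx = ∫_0^3 (6*x^5 - 15*x^4 + 12*x^3 - 18*x^2 + 12*x) dx. Term by term:
  ∫_0^3 6*x^5 dx = 729;  ∫_0^3 -15*x^4 dx = -729;  ∫_0^3 12*x^3 dx = 243;
  ∫_0^3 -18*x^2 dx = -162;  ∫_0^3 12*x dx = 54.
Sum: 729 − 729 + 243 − 162 + 54 = 135.
So LHS = 135.
∫_0^3 v(x) φ(x) dx = ∫_0^3 (-6*x^5 + 20*x^4 - 8*x^3 + 6*x^2) dx. Term by term:
  ∫_0^3 -6*x^5 dx = -729;  ∫_0^3 20*x^4 dx = 972;  ∫_0^3 -8*x^3 dx = -162;
  ∫_0^3 6*x^2 dx = 54.
Sum: -729 + 972 − 162 + 54 = 135.
So RHS = -∫_0^3 v(x) φ(x) dx = -135.
LHS − RHS = 270 ≠ 0, so the identity fails.
(For a valid weak derivative the identity must hold for EVERY test function, in particular this one. The failure shows v is NOT the weak derivative of u.)
Correct weak derivative would be u'(x) = -6*x**2 + 2*x - 2.


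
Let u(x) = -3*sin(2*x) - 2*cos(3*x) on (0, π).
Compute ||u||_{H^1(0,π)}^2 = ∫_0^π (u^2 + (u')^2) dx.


||u||_{H^1(0,π)}^2 = -96 + 85*π/2

u'(x) = 6*sin(3*x) - 6*cos(2*x).
Expand u² and (u')² and integrate term by term on (0, π), using: for integers n ≥ 1, ∫_0^π sin²(nx) dx = ∫_0^π cos²(nx) dx = π/2; for n ≠ n', ∫_0^π sin(nx)sin(n'x) dx = ∫_0^π cos(nx)cos(n'x) dx = 0; and by product-to-sum, ∫_0^π sin(nx)cos(n'x) dx = ½∫_0^π [sin((n+n')x) + sin((n−n')x)] dx, which is 0 when n+n' is even and 2n/(n²−n'²) when n+n' is odd (it need not vanish on (0, π)).
  u² squared terms: (-3)²·∫sin(2x)² dx = 9·π/2 = 9*π/2;  (-2)²·∫cos(3x)² dx = 4·π/2 = 2*π.
  u² cross terms: 2·(-3)·(-2)·∫sin(2x)·cos(3x) dx = 12·(-4/5) = -48/5.
  So ∫_0^π u² dx = 9*π/2 + 2*π − 48/5 = -48/5 + 13*π/2.
  (u')² squared terms: (-6)²·∫cos(2x)² dx = 36·π/2 = 18*π;  (6)²·∫sin(3x)² dx = 36·π/2 = 18*π.
  (u')² cross terms: 2·(-6)·(6)·∫cos(2x)·sin(3x) dx = -72·(6/5) = -432/5.
  So ∫_0^π (u')² dx = 18*π + 18*π − 432/5 = -432/5 + 36*π.
||u||_{H^1}^2 = (-48/5 + 13*π/2) + (-432/5 + 36*π) = -96 + 85*π/2.


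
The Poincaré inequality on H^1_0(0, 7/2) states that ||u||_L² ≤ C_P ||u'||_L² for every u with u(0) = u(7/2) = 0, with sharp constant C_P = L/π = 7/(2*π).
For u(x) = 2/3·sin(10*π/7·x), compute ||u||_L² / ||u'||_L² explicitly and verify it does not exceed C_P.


||u||_L² / ||u'||_L² = 7/(10*π) < C_P = 7/(2*π).

u(x) = 2/3·sin(10*π/7·x), so u'(x) = 20*π*cos(10*π*x/7)/21.
Writing u(x) = A·sin(kπx/L) with A = 2/3 and k = 5, use ∫_0^L sin²(kπx/L) dx = L/2 and ∫_0^L cos²(kπx/L) dx = L/2.
u² = 4/9·sin²(10*π/7·x) and (u')² = 400*π^2/441·cos²(10*π/7·x), and each of sin², cos² integrates to L/2 = 7/4 over (0, 7/2).
∫_0^7/2 u² dx = 7/9, so ||u||_L² = sqrt(7)/3.
∫_0^7/2 (u')² dx = 100*π^2/63, so ||u'||_L² = 10*sqrt(7)*π/21.
Ratio ||u||_L² / ||u'||_L² = 7/(10*π).
Sharp Poincaré constant on H^1_0(0, 7/2) is C_P = L/π = 7/(2*π), achieved by sin(2*π/7·x).
This is the k = 5 harmonic; the ratio L/(kπ) is strictly less than C_P = L/π, consistent with the sharp inequality ||u||_L² ≤ C_P ||u'||_L².


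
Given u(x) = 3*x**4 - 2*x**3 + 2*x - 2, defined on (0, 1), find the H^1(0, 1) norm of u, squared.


||u||_{H^1}^2 = 2767/210

The H^1 norm (squared) on an interval (0, L) is
  ||u||_{H^1}^2 = ∫_0^L u(x)^2 dx + ∫_0^L u'(x)^2 dx.
Compute u'(x) = 12*x**3 - 6*x**2 + 2.
Then u(x)^2 = 9*x**8 - 12*x**7 + 4*x**6 + 12*x**5 - 20*x**4 + 8*x**3 + 4*x**2 - 8*x + 4 and u'(x)^2 = 144*x**6 - 144*x**5 + 36*x**4 + 48*x**3 - 24*x**2 + 4.
Integrate each monomial from 0 to 1 using ∫_0^1 c·x^n dx = c·1^(n+1)/(n+1):
  ∫_0^1 u(x)^2 dx = ∫_0^1 (9*x^8 - 12*x^7 + 4*x^6 + 12*x^5 - 20*x^4 + 8*x^3 + 4*x^2 - 8*x + 4) dx. Term by term:
    ∫_0^1 9*x^8 dx = 1;  ∫_0^1 -12*x^7 dx = -3/2;  ∫_0^1 4*x^6 dx = 4/7;
    ∫_0^1 12*x^5 dx = 2;  ∫_0^1 -20*x^4 dx = -4;  ∫_0^1 8*x^3 dx = 2;
    ∫_0^1 4*x^2 dx = 4/3;  ∫_0^1 -8*x dx = -4;  ∫_0^1 4 dx = 4.
  Sum: 1 − 3/2 + 4/7 + 2 − 4 + 2 + 4/3 − 4 + 4 = 59/42.
  ∫_0^1 u'(x)^2 dx = ∫_0^1 (144*x^6 - 144*x^5 + 36*x^4 + 48*x^3 - 24*x^2 + 4) dx. Term by term:
    ∫_0^1 144*x^6 dx = 144/7;  ∫_0^1 -144*x^5 dx = -24;  ∫_0^1 36*x^4 dx = 36/5;
    ∫_0^1 48*x^3 dx = 12;  ∫_0^1 -24*x^2 dx = -8;  ∫_0^1 4 dx = 4.
  Sum: 144/7 − 24 + 36/5 + 12 − 8 + 4 = 412/35.
Adding: ||u||_{H^1}^2 = 59/42 + 412/35 = 2767/210.


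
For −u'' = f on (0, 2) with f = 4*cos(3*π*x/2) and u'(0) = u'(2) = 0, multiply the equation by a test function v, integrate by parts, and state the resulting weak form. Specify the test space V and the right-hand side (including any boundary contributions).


V = H^1(0, 2) (no boundary constraint on v; u is determined up to an additive constant); weak form: ∫_0^2 u'v' dx = ∫_0^2 (4*cos(3*π*x/2)) v dx for all v ∈ V.

Multiply both sides by a test function v and integrate from 0 to 2:
  ∫_0^2 −u''(x) v(x) dx = ∫_0^2 f(x) v(x) dx.
Integrate the LHS by parts once:
  ∫_0^2 −u'' v dx = −[u'(x) v(x)]_0^2 + ∫_0^2 u'(x) v'(x) dx.
Thus ∫_0^2 u'(x) v'(x) dx = ∫_0^2 f(x) v(x) dx + [u'(x) v(x)]_0^2.
Choose V so that boundary terms are either known or forced to vanish.
u has homogeneous Neumann: u'(0) = u'(2) = 0. So [u' v]_0^2 = 0·v(2) − 0·v(0) = 0 for any v; take V = H^1(0, 2).
Weak formulation: find u (satisfying any essential BC) such that ∫_0^2 u'(x) v'(x) dx = ∫_0^2 f v dx for all v ∈ V (homogeneous Neumann, so boundary terms vanish).
Substituting f(x) = 4*cos(3*π*x/2), the right-hand side is ∫_0^2 (4*cos(3*π*x/2)) v dx.
Compatibility check (pure Neumann): taking v ≡ 1 ∈ V gives 0 = ∫_0^2 f dx + (0) − (0), i.e. ∫_0^2 f dx must equal u'(0) − u'(2) = 0. Indeed ∫_0^2 (4*cos(3*π*x/2)) dx = 0, so the data are compatible. The solution is then unique only up to an additive constant (fix it e.g. by requiring ∫_0^2 u dx = 0).
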